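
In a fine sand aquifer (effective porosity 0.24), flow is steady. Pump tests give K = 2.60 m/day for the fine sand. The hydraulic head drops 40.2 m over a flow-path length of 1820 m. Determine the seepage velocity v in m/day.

Hydraulic gradient i = Δh / L = 40.2 / 1820 = 0.02209.
Darcy flux q = K · i = 2.600 × 0.02209 = 0.05743 m/day.
Seepage velocity v = q / n_e = 0.05743 / 0.24 = 0.2393 m/day.

0.239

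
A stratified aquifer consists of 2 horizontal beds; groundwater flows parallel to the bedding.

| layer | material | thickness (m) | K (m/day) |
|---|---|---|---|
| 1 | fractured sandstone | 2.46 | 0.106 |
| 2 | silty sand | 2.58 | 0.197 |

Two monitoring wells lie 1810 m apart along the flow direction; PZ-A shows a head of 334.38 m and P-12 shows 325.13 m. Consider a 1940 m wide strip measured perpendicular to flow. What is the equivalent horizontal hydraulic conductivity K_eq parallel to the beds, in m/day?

0.153

Flow is parallel to layering, so each bed carries its own Darcy discharge and the transmissivities add.
Σ(K_i·b_i) = 0.106×2.46 + 0.197×2.58 = 0.7690 m²/day.
Total thickness b = 5.040 m, so K_eq = Σ(K_i·b_i)/b = 0.1526 m/day.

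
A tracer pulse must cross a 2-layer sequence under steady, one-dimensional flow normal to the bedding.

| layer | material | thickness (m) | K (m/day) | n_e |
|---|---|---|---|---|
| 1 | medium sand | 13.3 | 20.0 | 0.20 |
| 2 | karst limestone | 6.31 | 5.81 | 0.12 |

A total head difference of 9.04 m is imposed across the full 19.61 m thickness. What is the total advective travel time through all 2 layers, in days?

0.662

With flow normal to the layers, continuity requires the same specific discharge q through every layer.
Σ(b_i/K_i) = 13.3/20.0 + 6.31/5.81 = 1.751 d.
q = Δh / Σ(b_i/K_i) = 9.04 / 1.751 = 5.163 m/day.
In each layer the seepage velocity is v_i = q/n_i, so the layer transit time is t_i = b_i·n_i / q:
  layer 1 (medium sand): t_1 = 13.3 × 0.20 / 5.163 = 0.5152 d
  layer 2 (karst limestone): t_2 = 6.31 × 0.12 / 5.163 = 0.1467 d
Total t = Σ t_i = 0.6619 days.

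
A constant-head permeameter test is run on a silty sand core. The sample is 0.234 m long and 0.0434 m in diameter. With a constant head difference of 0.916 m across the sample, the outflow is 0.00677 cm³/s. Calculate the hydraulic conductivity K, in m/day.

Cross-sectional area A = π·(d/2)² = π × (0.0434/2)² = 0.001479 m².
Convert discharge: 0.00677 cm³/s = 6.770e-09 m³/s.
Darcy's law rearranged: K = Q·L / (A·Δh) = 6.770e-09 × 0.234 / (0.001479 × 0.916) = 1.169e-06 m/s = 0.1010 m/day.

0.101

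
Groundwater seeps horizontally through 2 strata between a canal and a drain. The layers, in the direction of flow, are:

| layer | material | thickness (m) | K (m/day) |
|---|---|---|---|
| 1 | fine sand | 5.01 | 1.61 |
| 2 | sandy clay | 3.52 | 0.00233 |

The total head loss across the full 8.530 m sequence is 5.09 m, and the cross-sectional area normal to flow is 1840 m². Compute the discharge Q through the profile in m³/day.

6.19

Flow is perpendicular to layering, so the layers act in series and the equivalent K is the thickness-weighted harmonic mean.
Total thickness L = 5.01 + 3.52 = 8.530 m.
Σ(b_i/K_i) = 5.01/1.61 + 3.52/0.00233 = 1514 d.
K_eq = L / Σ(b_i/K_i) = 8.530 / 1514 = 0.005635 m/day.
Q = K_eq · A · (Δh/L) = 0.005635 × 1840 × (5.09/8.530) = 6.187 m³/day.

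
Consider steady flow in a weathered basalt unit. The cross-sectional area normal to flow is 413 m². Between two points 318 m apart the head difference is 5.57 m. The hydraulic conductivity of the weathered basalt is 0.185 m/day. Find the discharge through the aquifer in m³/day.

1.34

Hydraulic gradient i = Δh / L = 5.57 / 318 = 0.01752.
Darcy's law: Q = K · A · i = 0.1850 × 413.0 × 0.01752 = 1.338 m³/day.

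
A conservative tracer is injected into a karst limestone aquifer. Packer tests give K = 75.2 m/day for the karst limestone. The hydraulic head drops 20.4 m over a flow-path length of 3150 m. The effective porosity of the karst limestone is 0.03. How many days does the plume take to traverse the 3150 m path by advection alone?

194

Hydraulic gradient i = Δh / L = 20.4 / 3150 = 0.006476.
Darcy flux q = K · i = 75.20 × 0.006476 = 0.4870 m/day.
Seepage velocity v = q / n_e = 0.4870 / 0.03 = 16.23 m/day.
Travel time t = L / v = 3150 / 16.23 = 194.0 days.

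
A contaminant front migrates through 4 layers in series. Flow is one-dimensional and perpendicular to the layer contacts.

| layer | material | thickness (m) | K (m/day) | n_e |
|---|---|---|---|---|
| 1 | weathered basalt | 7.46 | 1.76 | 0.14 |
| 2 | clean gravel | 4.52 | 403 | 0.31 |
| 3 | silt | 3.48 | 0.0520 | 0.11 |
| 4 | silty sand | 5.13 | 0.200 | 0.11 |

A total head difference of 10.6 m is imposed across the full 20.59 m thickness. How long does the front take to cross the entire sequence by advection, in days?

With flow normal to the layers, continuity requires the same specific discharge q through every layer.
Σ(b_i/K_i) = 7.46/1.76 + 4.52/403 + 3.48/0.0520 + 5.13/0.200 = 96.82 d.
q = Δh / Σ(b_i/K_i) = 10.6 / 96.82 = 0.1095 m/day.
In each layer the seepage velocity is v_i = q/n_i, so the layer transit time is t_i = b_i·n_i / q:
  layer 1 (weathered basalt): t_1 = 7.46 × 0.14 / 0.1095 = 9.540 d
  layer 2 (clean gravel): t_2 = 4.52 × 0.31 / 0.1095 = 12.80 d
  layer 3 (silt): t_3 = 3.48 × 0.11 / 0.1095 = 3.497 d
  layer 4 (silty sand): t_4 = 5.13 × 0.11 / 0.1095 = 5.154 d
Total t = Σ t_i = 30.99 days.

31.0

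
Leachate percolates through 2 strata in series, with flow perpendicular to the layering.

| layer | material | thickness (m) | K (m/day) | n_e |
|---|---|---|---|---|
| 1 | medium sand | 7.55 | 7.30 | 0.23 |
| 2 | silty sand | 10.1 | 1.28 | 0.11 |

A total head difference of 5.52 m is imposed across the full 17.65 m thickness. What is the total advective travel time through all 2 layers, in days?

4.60

With flow normal to the layers, continuity requires the same specific discharge q through every layer.
Σ(b_i/K_i) = 7.55/7.30 + 10.1/1.28 = 8.925 d.
q = Δh / Σ(b_i/K_i) = 5.52 / 8.925 = 0.6185 m/day.
In each layer the seepage velocity is v_i = q/n_i, so the layer transit time is t_i = b_i·n_i / q:
  layer 1 (medium sand): t_1 = 7.55 × 0.23 / 0.6185 = 2.808 d
  layer 2 (silty sand): t_2 = 10.1 × 0.11 / 0.6185 = 1.796 d
Total t = Σ t_i = 4.604 days.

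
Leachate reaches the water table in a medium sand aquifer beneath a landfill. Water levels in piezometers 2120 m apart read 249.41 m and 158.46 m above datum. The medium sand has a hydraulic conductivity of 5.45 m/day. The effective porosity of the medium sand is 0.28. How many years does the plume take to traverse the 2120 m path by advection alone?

6.95

Hydraulic gradient i = (249.41 − 158.46) / 2120 = 90.95 / 2120 = 0.04290.
Darcy flux q = K · i = 5.450 × 0.04290 = 0.2338 m/day.
Seepage velocity v = q / n_e = 0.2338 / 0.28 = 0.8350 m/day.
Travel time t = L / v = 2120 / 0.8350 = 2539 days = 6.951 years.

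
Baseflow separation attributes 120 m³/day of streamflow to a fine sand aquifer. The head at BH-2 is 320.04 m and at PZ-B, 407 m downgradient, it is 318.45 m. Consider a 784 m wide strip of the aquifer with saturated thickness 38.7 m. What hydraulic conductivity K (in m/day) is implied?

Cross-sectional area A = 784 × 38.7 = 30341 m².
Hydraulic gradient i = (320.04 − 318.45) / 407 = 1.59 / 407 = 0.003907.
From Q = K·A·i, K = Q / (A·i) = 120 / (30341 × 0.003907) = 1.012 m/day.

1.01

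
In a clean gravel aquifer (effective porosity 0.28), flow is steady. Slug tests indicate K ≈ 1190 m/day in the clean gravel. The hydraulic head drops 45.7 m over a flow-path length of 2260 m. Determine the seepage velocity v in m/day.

Hydraulic gradient i = Δh / L = 45.7 / 2260 = 0.02022.
Darcy flux q = K · i = 1190 × 0.02022 = 24.06 m/day.
Seepage velocity v = q / n_e = 24.06 / 0.28 = 85.94 m/day.

85.9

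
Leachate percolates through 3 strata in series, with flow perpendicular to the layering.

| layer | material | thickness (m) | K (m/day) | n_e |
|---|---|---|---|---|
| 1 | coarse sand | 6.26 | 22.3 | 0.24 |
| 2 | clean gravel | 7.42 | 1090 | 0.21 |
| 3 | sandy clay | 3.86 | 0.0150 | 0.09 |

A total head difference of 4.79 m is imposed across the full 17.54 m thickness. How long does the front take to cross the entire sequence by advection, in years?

With flow normal to the layers, continuity requires the same specific discharge q through every layer.
Σ(b_i/K_i) = 6.26/22.3 + 7.42/1090 + 3.86/0.0150 = 257.6 d.
q = Δh / Σ(b_i/K_i) = 4.79 / 257.6 = 0.01859 m/day.
In each layer the seepage velocity is v_i = q/n_i, so the layer transit time is t_i = b_i·n_i / q:
  layer 1 (coarse sand): t_1 = 6.26 × 0.24 / 0.01859 = 80.80 d
  layer 2 (clean gravel): t_2 = 7.42 × 0.21 / 0.01859 = 83.80 d
  layer 3 (sandy clay): t_3 = 3.86 × 0.09 / 0.01859 = 18.68 d
Total t = Σ t_i = 183.3 days = 0.5018 years.

0.502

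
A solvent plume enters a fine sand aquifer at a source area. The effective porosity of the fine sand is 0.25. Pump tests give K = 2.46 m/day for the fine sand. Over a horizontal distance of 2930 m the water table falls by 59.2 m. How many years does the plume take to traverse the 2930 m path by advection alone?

Hydraulic gradient i = Δh / L = 59.2 / 2930 = 0.02020.
Darcy flux q = K · i = 2.460 × 0.02020 = 0.04970 m/day.
Seepage velocity v = q / n_e = 0.04970 / 0.25 = 0.1988 m/day.
Travel time t = L / v = 2930 / 0.1988 = 14737 days = 40.35 years.

40.3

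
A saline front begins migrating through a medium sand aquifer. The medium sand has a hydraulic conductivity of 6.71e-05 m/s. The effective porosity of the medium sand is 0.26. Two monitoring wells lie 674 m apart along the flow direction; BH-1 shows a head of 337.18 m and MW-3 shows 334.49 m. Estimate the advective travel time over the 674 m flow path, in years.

Convert K: 6.71e-05 m/s × 86400 = 5.797 m/day.
Hydraulic gradient i = (337.18 − 334.49) / 674 = 2.69 / 674 = 0.003991.
Darcy flux q = K · i = 5.797 × 0.003991 = 0.02314 m/day.
Seepage velocity v = q / n_e = 0.02314 / 0.26 = 0.08899 m/day.
Travel time t = L / v = 674 / 0.08899 = 7574 days = 20.74 years.

20.7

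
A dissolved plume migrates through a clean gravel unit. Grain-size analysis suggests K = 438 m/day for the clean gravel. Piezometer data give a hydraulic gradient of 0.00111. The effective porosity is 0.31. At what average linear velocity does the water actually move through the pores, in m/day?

1.57

Hydraulic gradient i = 0.00111.
Darcy flux q = K · i = 438.0 × 0.001110 = 0.4862 m/day.
Seepage velocity v = q / n_e = 0.4862 / 0.31 = 1.568 m/day.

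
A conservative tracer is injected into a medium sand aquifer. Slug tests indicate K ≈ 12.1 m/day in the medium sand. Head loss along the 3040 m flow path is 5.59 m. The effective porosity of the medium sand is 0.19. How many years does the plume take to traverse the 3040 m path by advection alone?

71.1

Hydraulic gradient i = Δh / L = 5.59 / 3040 = 0.001839.
Darcy flux q = K · i = 12.10 × 0.001839 = 0.02225 m/day.
Seepage velocity v = q / n_e = 0.02225 / 0.19 = 0.1171 m/day.
Travel time t = L / v = 3040 / 0.1171 = 25960 days = 71.07 years.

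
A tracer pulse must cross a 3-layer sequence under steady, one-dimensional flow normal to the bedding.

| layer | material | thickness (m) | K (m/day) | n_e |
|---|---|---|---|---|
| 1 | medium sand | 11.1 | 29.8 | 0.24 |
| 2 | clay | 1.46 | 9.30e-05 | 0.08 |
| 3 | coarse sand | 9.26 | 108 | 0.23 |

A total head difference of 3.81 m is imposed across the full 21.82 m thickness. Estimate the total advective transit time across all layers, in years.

With flow normal to the layers, continuity requires the same specific discharge q through every layer.
Σ(b_i/K_i) = 11.1/29.8 + 1.46/9.30e-05 + 9.26/108 = 15699 d.
q = Δh / Σ(b_i/K_i) = 3.81 / 15699 = 0.0002427 m/day.
In each layer the seepage velocity is v_i = q/n_i, so the layer transit time is t_i = b_i·n_i / q:
  layer 1 (medium sand): t_1 = 11.1 × 0.24 / 0.0002427 = 10977 d
  layer 2 (clay): t_2 = 1.46 × 0.08 / 0.0002427 = 481.3 d
  layer 3 (coarse sand): t_3 = 9.26 × 0.23 / 0.0002427 = 8776 d
Total t = Σ t_i = 20234 days = 55.40 years.

55.4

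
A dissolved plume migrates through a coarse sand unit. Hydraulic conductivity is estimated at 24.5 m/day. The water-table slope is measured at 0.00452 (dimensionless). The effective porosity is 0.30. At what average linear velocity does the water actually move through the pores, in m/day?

Hydraulic gradient i = 0.00452.
Darcy flux q = K · i = 24.50 × 0.004520 = 0.1107 m/day.
Seepage velocity v = q / n_e = 0.1107 / 0.30 = 0.3691 m/day.

0.369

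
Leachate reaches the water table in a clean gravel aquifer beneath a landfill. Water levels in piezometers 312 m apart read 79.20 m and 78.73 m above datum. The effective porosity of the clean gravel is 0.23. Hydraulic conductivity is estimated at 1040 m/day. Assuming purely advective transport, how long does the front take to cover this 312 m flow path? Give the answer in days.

Hydraulic gradient i = (79.20 − 78.73) / 312 = 0.47 / 312 = 0.001506.
Darcy flux q = K · i = 1040 × 0.001506 = 1.567 m/day.
Seepage velocity v = q / n_e = 1.567 / 0.23 = 6.812 m/day.
Travel time t = L / v = 312 / 6.812 = 45.80 days.

45.8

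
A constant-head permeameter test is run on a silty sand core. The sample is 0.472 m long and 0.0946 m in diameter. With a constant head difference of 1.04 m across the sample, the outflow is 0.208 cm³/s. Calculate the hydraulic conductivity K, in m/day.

1.16

Cross-sectional area A = π·(d/2)² = π × (0.0946/2)² = 0.007029 m².
Convert discharge: 0.208 cm³/s = 2.080e-07 m³/s.
Darcy's law rearranged: K = Q·L / (A·Δh) = 2.080e-07 × 0.472 / (0.007029 × 1.04) = 1.343e-05 m/s = 1.160 m/day.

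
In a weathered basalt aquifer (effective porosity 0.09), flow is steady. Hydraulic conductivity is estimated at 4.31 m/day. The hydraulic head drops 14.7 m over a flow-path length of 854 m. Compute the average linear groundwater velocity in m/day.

0.824

Hydraulic gradient i = Δh / L = 14.7 / 854 = 0.01721.
Darcy flux q = K · i = 4.310 × 0.01721 = 0.07419 m/day.
Seepage velocity v = q / n_e = 0.07419 / 0.09 = 0.8243 m/day.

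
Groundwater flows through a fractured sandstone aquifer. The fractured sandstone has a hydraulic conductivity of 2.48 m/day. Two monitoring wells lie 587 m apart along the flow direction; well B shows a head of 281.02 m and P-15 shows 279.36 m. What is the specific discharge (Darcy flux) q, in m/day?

0.00701

Hydraulic gradient i = (281.02 − 279.36) / 587 = 1.66 / 587 = 0.002828.
Specific discharge q = K · i = 2.480 × 0.002828 = 0.007013 m/day.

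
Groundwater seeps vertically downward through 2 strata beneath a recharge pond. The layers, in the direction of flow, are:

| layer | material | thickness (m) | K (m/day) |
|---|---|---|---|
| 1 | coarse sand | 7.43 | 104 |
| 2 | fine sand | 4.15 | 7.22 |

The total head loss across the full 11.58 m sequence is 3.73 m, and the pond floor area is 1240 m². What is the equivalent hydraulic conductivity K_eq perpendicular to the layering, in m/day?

Flow is perpendicular to layering, so the layers act in series and the equivalent K is the thickness-weighted harmonic mean.
Total thickness L = 7.43 + 4.15 = 11.58 m.
Σ(b_i/K_i) = 7.43/104 + 4.15/7.22 = 0.6462 d.
K_eq = L / Σ(b_i/K_i) = 11.58 / 0.6462 = 17.92 m/day.

17.9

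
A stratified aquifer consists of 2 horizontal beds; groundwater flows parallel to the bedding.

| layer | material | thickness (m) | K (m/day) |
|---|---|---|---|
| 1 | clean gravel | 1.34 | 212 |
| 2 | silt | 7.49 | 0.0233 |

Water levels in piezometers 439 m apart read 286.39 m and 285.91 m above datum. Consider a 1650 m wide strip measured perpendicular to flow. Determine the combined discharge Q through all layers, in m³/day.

Flow is parallel to layering, so each bed carries its own Darcy discharge and the transmissivities add.
Σ(K_i·b_i) = 212×1.34 + 0.0233×7.49 = 284.3 m²/day.
Hydraulic gradient i = (286.39 − 285.91) / 439 = 0.48 / 439 = 0.001093.
Q = Σ(K_i·b_i) · W · i = 284.3 × 1650 × 0.001093 = 512.8 m³/day.

513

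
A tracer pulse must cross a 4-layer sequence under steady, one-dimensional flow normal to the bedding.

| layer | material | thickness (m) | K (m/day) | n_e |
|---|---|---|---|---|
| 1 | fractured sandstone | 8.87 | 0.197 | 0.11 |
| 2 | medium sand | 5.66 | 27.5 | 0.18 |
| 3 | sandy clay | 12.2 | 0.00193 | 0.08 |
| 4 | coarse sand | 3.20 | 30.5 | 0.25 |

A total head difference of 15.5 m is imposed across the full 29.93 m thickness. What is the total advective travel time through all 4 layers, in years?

4.24

With flow normal to the layers, continuity requires the same specific discharge q through every layer.
Σ(b_i/K_i) = 8.87/0.197 + 5.66/27.5 + 12.2/0.00193 + 3.20/30.5 = 6367 d.
q = Δh / Σ(b_i/K_i) = 15.5 / 6367 = 0.002435 m/day.
In each layer the seepage velocity is v_i = q/n_i, so the layer transit time is t_i = b_i·n_i / q:
  layer 1 (fractured sandstone): t_1 = 8.87 × 0.11 / 0.002435 = 400.8 d
  layer 2 (medium sand): t_2 = 5.66 × 0.18 / 0.002435 = 418.5 d
  layer 3 (sandy clay): t_3 = 12.2 × 0.08 / 0.002435 = 400.9 d
  layer 4 (coarse sand): t_4 = 3.20 × 0.25 / 0.002435 = 328.6 d
Total t = Σ t_i = 1549 days = 4.240 years.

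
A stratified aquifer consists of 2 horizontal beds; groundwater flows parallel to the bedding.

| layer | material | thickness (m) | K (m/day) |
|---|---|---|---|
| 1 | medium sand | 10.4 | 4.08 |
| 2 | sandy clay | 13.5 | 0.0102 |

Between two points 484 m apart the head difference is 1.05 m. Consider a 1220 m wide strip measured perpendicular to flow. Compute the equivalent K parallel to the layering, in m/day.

1.78

Flow is parallel to layering, so each bed carries its own Darcy discharge and the transmissivities add.
Σ(K_i·b_i) = 4.08×10.4 + 0.0102×13.5 = 42.57 m²/day.
Total thickness b = 23.90 m, so K_eq = Σ(K_i·b_i)/b = 1.781 m/day.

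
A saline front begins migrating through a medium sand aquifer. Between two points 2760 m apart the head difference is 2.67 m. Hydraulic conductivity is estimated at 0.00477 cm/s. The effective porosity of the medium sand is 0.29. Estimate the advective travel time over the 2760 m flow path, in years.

Convert K: 0.00477 cm/s × 864 = 4.121 m/day.
Hydraulic gradient i = Δh / L = 2.67 / 2760 = 0.0009674.
Darcy flux q = K · i = 4.121 × 0.0009674 = 0.003987 m/day.
Seepage velocity v = q / n_e = 0.003987 / 0.29 = 0.01375 m/day.
Travel time t = L / v = 2760 / 0.01375 = 2.008e+05 days = 549.6 years.

550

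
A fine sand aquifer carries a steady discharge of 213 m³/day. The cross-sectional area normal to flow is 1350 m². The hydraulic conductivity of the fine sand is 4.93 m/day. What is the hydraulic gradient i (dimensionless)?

0.0320

From Q = K·A·i, i = Q / (K·A) = 213 / (4.930 × 1350) = 0.03200.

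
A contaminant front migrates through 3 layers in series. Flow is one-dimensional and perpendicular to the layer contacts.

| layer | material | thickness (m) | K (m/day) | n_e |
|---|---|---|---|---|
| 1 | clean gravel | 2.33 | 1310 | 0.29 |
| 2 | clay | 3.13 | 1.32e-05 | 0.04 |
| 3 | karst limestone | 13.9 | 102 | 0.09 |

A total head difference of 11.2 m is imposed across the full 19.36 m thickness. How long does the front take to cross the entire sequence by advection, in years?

With flow normal to the layers, continuity requires the same specific discharge q through every layer.
Σ(b_i/K_i) = 2.33/1310 + 3.13/1.32e-05 + 13.9/102 = 2.371e+05 d.
q = Δh / Σ(b_i/K_i) = 11.2 / 2.371e+05 = 4.723e-05 m/day.
In each layer the seepage velocity is v_i = q/n_i, so the layer transit time is t_i = b_i·n_i / q:
  layer 1 (clean gravel): t_1 = 2.33 × 0.29 / 4.723e-05 = 14306 d
  layer 2 (clay): t_2 = 3.13 × 0.04 / 4.723e-05 = 2651 d
  layer 3 (karst limestone): t_3 = 13.9 × 0.09 / 4.723e-05 = 26486 d
Total t = Σ t_i = 43442 days = 118.9 years.

119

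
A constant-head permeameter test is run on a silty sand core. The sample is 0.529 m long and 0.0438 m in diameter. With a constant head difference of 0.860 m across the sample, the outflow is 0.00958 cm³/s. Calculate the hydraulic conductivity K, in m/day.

Cross-sectional area A = π·(d/2)² = π × (0.0438/2)² = 0.001507 m².
Convert discharge: 0.00958 cm³/s = 9.580e-09 m³/s.
Darcy's law rearranged: K = Q·L / (A·Δh) = 9.580e-09 × 0.529 / (0.001507 × 0.860) = 3.911e-06 m/s = 0.3379 m/day.

0.338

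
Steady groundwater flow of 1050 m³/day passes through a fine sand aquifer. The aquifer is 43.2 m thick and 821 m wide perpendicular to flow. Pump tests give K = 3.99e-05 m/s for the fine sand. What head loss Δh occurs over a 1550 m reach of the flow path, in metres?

Convert K: 3.99e-05 m/s × 86400 = 3.447 m/day.
Cross-sectional area A = 821 × 43.2 = 35467 m².
From Q = K·A·i, i = Q / (K·A) = 1050 / (3.447 × 35467) = 0.008588.
Head loss Δh = i · L = 0.008588 × 1550 = 13.31 m.

13.3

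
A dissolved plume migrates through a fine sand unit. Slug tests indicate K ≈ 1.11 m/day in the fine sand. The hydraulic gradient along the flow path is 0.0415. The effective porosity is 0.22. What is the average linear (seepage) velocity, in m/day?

0.209

Hydraulic gradient i = 0.0415.
Darcy flux q = K · i = 1.110 × 0.04150 = 0.04607 m/day.
Seepage velocity v = q / n_e = 0.04607 / 0.22 = 0.2094 m/day.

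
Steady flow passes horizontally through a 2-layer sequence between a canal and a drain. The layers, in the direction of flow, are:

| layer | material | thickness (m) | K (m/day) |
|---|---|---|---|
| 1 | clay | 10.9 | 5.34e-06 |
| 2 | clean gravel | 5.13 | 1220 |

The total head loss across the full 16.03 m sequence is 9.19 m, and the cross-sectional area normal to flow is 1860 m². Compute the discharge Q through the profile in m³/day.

Flow is perpendicular to layering, so the layers act in series and the equivalent K is the thickness-weighted harmonic mean.
Total thickness L = 10.9 + 5.13 = 16.03 m.
Σ(b_i/K_i) = 10.9/5.34e-06 + 5.13/1220 = 2.041e+06 d.
K_eq = L / Σ(b_i/K_i) = 16.03 / 2.041e+06 = 7.853e-06 m/day.
Q = K_eq · A · (Δh/L) = 7.853e-06 × 1860 × (9.19/16.03) = 0.008374 m³/day.

0.00837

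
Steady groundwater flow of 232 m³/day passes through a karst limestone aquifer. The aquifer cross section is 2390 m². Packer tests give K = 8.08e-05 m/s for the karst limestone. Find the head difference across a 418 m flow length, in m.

5.81

Convert K: 8.08e-05 m/s × 86400 = 6.981 m/day.
From Q = K·A·i, i = Q / (K·A) = 232 / (6.981 × 2390) = 0.01390.
Head loss Δh = i · L = 0.01390 × 418 = 5.812 m.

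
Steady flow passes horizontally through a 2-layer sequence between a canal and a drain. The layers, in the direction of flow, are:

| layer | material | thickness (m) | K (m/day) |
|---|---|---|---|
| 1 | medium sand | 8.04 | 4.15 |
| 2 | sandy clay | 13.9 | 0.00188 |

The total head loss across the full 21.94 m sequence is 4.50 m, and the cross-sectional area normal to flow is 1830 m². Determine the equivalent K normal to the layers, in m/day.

Flow is perpendicular to layering, so the layers act in series and the equivalent K is the thickness-weighted harmonic mean.
Total thickness L = 8.04 + 13.9 = 21.94 m.
Σ(b_i/K_i) = 8.04/4.15 + 13.9/0.00188 = 7396 d.
K_eq = L / Σ(b_i/K_i) = 21.94 / 7396 = 0.002967 m/day.

0.00297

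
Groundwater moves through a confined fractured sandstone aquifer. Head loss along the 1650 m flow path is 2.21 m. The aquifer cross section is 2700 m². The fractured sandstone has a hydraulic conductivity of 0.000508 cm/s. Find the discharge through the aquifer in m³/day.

1.59

Convert K: 0.000508 cm/s × 864 = 0.4389 m/day.
Hydraulic gradient i = Δh / L = 2.21 / 1650 = 0.001339.
Darcy's law: Q = K · A · i = 0.4389 × 2700 × 0.001339 = 1.587 m³/day.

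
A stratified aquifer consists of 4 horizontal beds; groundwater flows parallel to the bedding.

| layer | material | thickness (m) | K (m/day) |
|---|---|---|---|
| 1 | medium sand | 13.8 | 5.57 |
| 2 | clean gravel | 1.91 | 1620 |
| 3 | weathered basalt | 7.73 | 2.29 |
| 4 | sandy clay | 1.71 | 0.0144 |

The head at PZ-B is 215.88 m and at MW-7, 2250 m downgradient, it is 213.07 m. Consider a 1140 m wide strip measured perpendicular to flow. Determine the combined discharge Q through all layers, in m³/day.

4540

Flow is parallel to layering, so each bed carries its own Darcy discharge and the transmissivities add.
Σ(K_i·b_i) = 5.57×13.8 + 1620×1.91 + 2.29×7.73 + 0.0144×1.71 = 3189 m²/day.
Hydraulic gradient i = (215.88 − 213.07) / 2250 = 2.81 / 2250 = 0.001249.
Q = Σ(K_i·b_i) · W · i = 3189 × 1140 × 0.001249 = 4540 m³/day.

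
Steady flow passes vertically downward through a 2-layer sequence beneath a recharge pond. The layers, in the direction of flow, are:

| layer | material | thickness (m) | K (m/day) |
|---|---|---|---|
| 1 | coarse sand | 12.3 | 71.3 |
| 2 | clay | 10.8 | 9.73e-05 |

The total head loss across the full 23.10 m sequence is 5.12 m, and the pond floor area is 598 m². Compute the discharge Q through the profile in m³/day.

Flow is perpendicular to layering, so the layers act in series and the equivalent K is the thickness-weighted harmonic mean.
Total thickness L = 12.3 + 10.8 = 23.10 m.
Σ(b_i/K_i) = 12.3/71.3 + 10.8/9.73e-05 = 1.110e+05 d.
K_eq = L / Σ(b_i/K_i) = 23.10 / 1.110e+05 = 0.0002081 m/day.
Q = K_eq · A · (Δh/L) = 0.0002081 × 598 × (5.12/23.10) = 0.02758 m³/day.

0.0276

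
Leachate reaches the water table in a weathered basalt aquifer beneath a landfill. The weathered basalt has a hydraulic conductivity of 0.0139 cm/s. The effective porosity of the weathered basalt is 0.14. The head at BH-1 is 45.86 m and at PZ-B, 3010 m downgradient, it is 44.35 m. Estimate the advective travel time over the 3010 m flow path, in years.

Convert K: 0.0139 cm/s × 864 = 12.01 m/day.
Hydraulic gradient i = (45.86 − 44.35) / 3010 = 1.51 / 3010 = 0.0005017.
Darcy flux q = K · i = 12.01 × 0.0005017 = 0.006025 m/day.
Seepage velocity v = q / n_e = 0.006025 / 0.14 = 0.04303 m/day.
Travel time t = L / v = 3010 / 0.04303 = 69945 days = 191.5 years.

191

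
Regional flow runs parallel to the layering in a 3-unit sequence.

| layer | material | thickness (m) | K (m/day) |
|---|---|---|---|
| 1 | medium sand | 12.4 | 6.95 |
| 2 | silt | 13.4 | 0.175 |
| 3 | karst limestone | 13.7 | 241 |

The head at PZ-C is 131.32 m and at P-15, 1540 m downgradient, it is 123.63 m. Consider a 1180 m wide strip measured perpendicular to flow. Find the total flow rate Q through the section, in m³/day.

20000

Flow is parallel to layering, so each bed carries its own Darcy discharge and the transmissivities add.
Σ(K_i·b_i) = 6.95×12.4 + 0.175×13.4 + 241×13.7 = 3390 m²/day.
Hydraulic gradient i = (131.32 − 123.63) / 1540 = 7.69 / 1540 = 0.004994.
Q = Σ(K_i·b_i) · W · i = 3390 × 1180 × 0.004994 = 19976 m³/day.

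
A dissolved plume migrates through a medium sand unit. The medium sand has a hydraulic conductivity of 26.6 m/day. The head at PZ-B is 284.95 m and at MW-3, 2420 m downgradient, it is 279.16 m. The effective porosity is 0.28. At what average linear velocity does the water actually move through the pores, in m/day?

Hydraulic gradient i = (284.95 − 279.16) / 2420 = 5.79 / 2420 = 0.002393.
Darcy flux q = K · i = 26.60 × 0.002393 = 0.06364 m/day.
Seepage velocity v = q / n_e = 0.06364 / 0.28 = 0.2273 m/day.

0.227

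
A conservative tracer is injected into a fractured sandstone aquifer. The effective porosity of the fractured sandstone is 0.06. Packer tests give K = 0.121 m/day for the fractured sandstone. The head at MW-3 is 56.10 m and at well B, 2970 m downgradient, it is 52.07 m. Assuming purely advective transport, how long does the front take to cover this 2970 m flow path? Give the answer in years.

2970

Hydraulic gradient i = (56.10 − 52.07) / 2970 = 4.03 / 2970 = 0.001357.
Darcy flux q = K · i = 0.1210 × 0.001357 = 0.0001642 m/day.
Seepage velocity v = q / n_e = 0.0001642 / 0.06 = 0.002736 m/day.
Travel time t = L / v = 2970 / 0.002736 = 1.085e+06 days = 2972 years.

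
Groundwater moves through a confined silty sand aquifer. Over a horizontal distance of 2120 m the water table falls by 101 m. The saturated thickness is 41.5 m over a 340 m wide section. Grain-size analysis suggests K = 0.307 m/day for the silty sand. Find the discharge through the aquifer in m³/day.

206

Cross-sectional area A = 340 × 41.5 = 14110 m².
Hydraulic gradient i = Δh / L = 101 / 2120 = 0.04764.
Darcy's law: Q = K · A · i = 0.3070 × 14110 × 0.04764 = 206.4 m³/day.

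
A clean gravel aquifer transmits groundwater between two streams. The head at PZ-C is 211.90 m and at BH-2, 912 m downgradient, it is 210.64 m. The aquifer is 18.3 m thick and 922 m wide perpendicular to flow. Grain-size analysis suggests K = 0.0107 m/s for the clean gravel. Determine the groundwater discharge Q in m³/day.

Convert K: 0.0107 m/s × 86400 = 924.5 m/day.
Cross-sectional area A = 922 × 18.3 = 16873 m².
Hydraulic gradient i = (211.90 − 210.64) / 912 = 1.26 / 912 = 0.001382.
Darcy's law: Q = K · A · i = 924.5 × 16873 × 0.001382 = 21550 m³/day.

21600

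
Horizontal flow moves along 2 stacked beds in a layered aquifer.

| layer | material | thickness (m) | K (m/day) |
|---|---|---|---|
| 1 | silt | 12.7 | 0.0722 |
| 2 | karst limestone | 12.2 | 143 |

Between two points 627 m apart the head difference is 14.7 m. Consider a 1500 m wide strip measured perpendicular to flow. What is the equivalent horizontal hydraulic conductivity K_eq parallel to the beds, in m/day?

Flow is parallel to layering, so each bed carries its own Darcy discharge and the transmissivities add.
Σ(K_i·b_i) = 0.0722×12.7 + 143×12.2 = 1746 m²/day.
Total thickness b = 24.90 m, so K_eq = Σ(K_i·b_i)/b = 70.10 m/day.

70.1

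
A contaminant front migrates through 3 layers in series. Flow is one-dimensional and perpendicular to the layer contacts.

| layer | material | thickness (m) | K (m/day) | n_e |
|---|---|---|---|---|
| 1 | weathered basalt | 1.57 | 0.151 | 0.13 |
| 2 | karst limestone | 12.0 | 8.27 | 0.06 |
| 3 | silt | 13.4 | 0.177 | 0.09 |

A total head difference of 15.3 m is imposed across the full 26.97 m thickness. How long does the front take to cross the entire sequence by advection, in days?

12.2

With flow normal to the layers, continuity requires the same specific discharge q through every layer.
Σ(b_i/K_i) = 1.57/0.151 + 12.0/8.27 + 13.4/0.177 = 87.55 d.
q = Δh / Σ(b_i/K_i) = 15.3 / 87.55 = 0.1747 m/day.
In each layer the seepage velocity is v_i = q/n_i, so the layer transit time is t_i = b_i·n_i / q:
  layer 1 (weathered basalt): t_1 = 1.57 × 0.13 / 0.1747 = 1.168 d
  layer 2 (karst limestone): t_2 = 12.0 × 0.06 / 0.1747 = 4.120 d
  layer 3 (silt): t_3 = 13.4 × 0.09 / 0.1747 = 6.901 d
Total t = Σ t_i = 12.19 days.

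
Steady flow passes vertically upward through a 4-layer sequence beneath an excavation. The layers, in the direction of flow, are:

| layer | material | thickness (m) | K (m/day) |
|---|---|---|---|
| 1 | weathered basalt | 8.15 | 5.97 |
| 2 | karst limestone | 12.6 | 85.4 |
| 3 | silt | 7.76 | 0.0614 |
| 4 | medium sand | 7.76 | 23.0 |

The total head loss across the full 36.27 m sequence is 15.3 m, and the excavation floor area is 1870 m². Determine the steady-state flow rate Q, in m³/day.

223

Flow is perpendicular to layering, so the layers act in series and the equivalent K is the thickness-weighted harmonic mean.
Total thickness L = 8.15 + 12.6 + 7.76 + 7.76 = 36.27 m.
Σ(b_i/K_i) = 8.15/5.97 + 12.6/85.4 + 7.76/0.0614 + 7.76/23.0 = 128.2 d.
K_eq = L / Σ(b_i/K_i) = 36.27 / 128.2 = 0.2828 m/day.
Q = K_eq · A · (Δh/L) = 0.2828 × 1870 × (15.3/36.27) = 223.1 m³/day.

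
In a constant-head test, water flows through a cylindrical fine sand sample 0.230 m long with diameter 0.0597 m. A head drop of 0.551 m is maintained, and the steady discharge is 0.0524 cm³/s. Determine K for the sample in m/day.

0.675

Cross-sectional area A = π·(d/2)² = π × (0.0597/2)² = 0.002799 m².
Convert discharge: 0.0524 cm³/s = 5.240e-08 m³/s.
Darcy's law rearranged: K = Q·L / (A·Δh) = 5.240e-08 × 0.230 / (0.002799 × 0.551) = 7.814e-06 m/s = 0.6751 m/day.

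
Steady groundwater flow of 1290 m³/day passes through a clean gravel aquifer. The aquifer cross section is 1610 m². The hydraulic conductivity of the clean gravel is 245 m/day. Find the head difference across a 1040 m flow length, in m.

3.40

From Q = K·A·i, i = Q / (K·A) = 1290 / (245.0 × 1610) = 0.003270.
Head loss Δh = i · L = 0.003270 × 1040 = 3.401 m.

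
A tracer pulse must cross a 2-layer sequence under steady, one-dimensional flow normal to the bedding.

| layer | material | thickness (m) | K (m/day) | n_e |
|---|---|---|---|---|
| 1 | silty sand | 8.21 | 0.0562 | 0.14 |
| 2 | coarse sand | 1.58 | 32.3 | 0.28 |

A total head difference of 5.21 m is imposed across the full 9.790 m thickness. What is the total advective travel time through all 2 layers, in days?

With flow normal to the layers, continuity requires the same specific discharge q through every layer.
Σ(b_i/K_i) = 8.21/0.0562 + 1.58/32.3 = 146.1 d.
q = Δh / Σ(b_i/K_i) = 5.21 / 146.1 = 0.03565 m/day.
In each layer the seepage velocity is v_i = q/n_i, so the layer transit time is t_i = b_i·n_i / q:
  layer 1 (silty sand): t_1 = 8.21 × 0.14 / 0.03565 = 32.24 d
  layer 2 (coarse sand): t_2 = 1.58 × 0.28 / 0.03565 = 12.41 d
Total t = Σ t_i = 44.65 days.

44.6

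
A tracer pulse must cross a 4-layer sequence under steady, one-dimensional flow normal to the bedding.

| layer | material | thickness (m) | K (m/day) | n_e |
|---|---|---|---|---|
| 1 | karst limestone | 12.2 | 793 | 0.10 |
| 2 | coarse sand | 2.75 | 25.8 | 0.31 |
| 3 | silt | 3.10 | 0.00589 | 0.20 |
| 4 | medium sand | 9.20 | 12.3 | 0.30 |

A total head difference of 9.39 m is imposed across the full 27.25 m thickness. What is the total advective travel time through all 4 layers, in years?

0.838

With flow normal to the layers, continuity requires the same specific discharge q through every layer.
Σ(b_i/K_i) = 12.2/793 + 2.75/25.8 + 3.10/0.00589 + 9.20/12.3 = 527.2 d.
q = Δh / Σ(b_i/K_i) = 9.39 / 527.2 = 0.01781 m/day.
In each layer the seepage velocity is v_i = q/n_i, so the layer transit time is t_i = b_i·n_i / q:
  layer 1 (karst limestone): t_1 = 12.2 × 0.10 / 0.01781 = 68.49 d
  layer 2 (coarse sand): t_2 = 2.75 × 0.31 / 0.01781 = 47.86 d
  layer 3 (silt): t_3 = 3.10 × 0.20 / 0.01781 = 34.81 d
  layer 4 (medium sand): t_4 = 9.20 × 0.30 / 0.01781 = 155.0 d
Total t = Σ t_i = 306.1 days = 0.8381 years.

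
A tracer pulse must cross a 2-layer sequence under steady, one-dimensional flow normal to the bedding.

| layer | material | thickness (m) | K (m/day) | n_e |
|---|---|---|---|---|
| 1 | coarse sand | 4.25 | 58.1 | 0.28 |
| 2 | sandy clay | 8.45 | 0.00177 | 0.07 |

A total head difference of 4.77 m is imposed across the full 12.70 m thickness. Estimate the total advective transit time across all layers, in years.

With flow normal to the layers, continuity requires the same specific discharge q through every layer.
Σ(b_i/K_i) = 4.25/58.1 + 8.45/0.00177 = 4774 d.
q = Δh / Σ(b_i/K_i) = 4.77 / 4774 = 0.0009991 m/day.
In each layer the seepage velocity is v_i = q/n_i, so the layer transit time is t_i = b_i·n_i / q:
  layer 1 (coarse sand): t_1 = 4.25 × 0.28 / 0.0009991 = 1191 d
  layer 2 (sandy clay): t_2 = 8.45 × 0.07 / 0.0009991 = 592.0 d
Total t = Σ t_i = 1783 days = 4.882 years.

4.88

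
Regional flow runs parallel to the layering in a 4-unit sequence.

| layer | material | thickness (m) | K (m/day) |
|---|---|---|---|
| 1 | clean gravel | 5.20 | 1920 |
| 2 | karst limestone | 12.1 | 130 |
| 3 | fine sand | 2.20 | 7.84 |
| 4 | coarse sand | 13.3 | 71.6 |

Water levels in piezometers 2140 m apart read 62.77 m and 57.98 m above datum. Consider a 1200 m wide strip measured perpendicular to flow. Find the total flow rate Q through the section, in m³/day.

33600

Flow is parallel to layering, so each bed carries its own Darcy discharge and the transmissivities add.
Σ(K_i·b_i) = 1920×5.20 + 130×12.1 + 7.84×2.20 + 71.6×13.3 = 12527 m²/day.
Hydraulic gradient i = (62.77 − 57.98) / 2140 = 4.79 / 2140 = 0.002238.
Q = Σ(K_i·b_i) · W · i = 12527 × 1200 × 0.002238 = 33646 m³/day.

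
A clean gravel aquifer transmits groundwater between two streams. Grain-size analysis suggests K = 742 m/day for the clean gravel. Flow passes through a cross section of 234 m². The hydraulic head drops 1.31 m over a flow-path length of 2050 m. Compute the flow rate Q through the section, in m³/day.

Hydraulic gradient i = Δh / L = 1.31 / 2050 = 0.0006390.
Darcy's law: Q = K · A · i = 742.0 × 234.0 × 0.0006390 = 111.0 m³/day.

111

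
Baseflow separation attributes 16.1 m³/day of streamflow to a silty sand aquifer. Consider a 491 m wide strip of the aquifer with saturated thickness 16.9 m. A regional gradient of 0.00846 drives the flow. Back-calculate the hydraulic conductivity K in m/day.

0.229

Cross-sectional area A = 491 × 16.9 = 8298 m².
Hydraulic gradient i = 0.00846.
From Q = K·A·i, K = Q / (A·i) = 16.1 / (8298 × 0.008460) = 0.2293 m/day.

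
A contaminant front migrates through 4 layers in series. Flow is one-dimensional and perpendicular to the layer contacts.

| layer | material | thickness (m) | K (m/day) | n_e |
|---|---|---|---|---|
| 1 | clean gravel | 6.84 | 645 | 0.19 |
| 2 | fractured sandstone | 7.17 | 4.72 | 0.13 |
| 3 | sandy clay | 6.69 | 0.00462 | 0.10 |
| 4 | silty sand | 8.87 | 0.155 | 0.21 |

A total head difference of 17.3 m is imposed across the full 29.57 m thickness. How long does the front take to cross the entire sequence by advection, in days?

With flow normal to the layers, continuity requires the same specific discharge q through every layer.
Σ(b_i/K_i) = 6.84/645 + 7.17/4.72 + 6.69/0.00462 + 8.87/0.155 = 1507 d.
q = Δh / Σ(b_i/K_i) = 17.3 / 1507 = 0.01148 m/day.
In each layer the seepage velocity is v_i = q/n_i, so the layer transit time is t_i = b_i·n_i / q:
  layer 1 (clean gravel): t_1 = 6.84 × 0.19 / 0.01148 = 113.2 d
  layer 2 (fractured sandstone): t_2 = 7.17 × 0.13 / 0.01148 = 81.18 d
  layer 3 (sandy clay): t_3 = 6.69 × 0.10 / 0.01148 = 58.27 d
  layer 4 (silty sand): t_4 = 8.87 × 0.21 / 0.01148 = 162.2 d
Total t = Σ t_i = 414.9 days.

415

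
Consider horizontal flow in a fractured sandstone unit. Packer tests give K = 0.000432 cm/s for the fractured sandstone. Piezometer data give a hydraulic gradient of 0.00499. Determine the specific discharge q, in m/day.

0.00186

Convert K: 0.000432 cm/s × 864 = 0.3732 m/day.
Hydraulic gradient i = 0.00499.
Specific discharge q = K · i = 0.3732 × 0.004990 = 0.001863 m/day.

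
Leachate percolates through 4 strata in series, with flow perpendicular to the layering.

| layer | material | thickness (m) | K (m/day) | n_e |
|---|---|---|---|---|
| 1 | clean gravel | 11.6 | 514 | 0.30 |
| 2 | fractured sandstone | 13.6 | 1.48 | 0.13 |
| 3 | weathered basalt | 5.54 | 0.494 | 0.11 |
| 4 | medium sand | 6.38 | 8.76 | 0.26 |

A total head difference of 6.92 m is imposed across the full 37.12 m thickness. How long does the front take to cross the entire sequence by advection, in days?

23.0

With flow normal to the layers, continuity requires the same specific discharge q through every layer.
Σ(b_i/K_i) = 11.6/514 + 13.6/1.48 + 5.54/0.494 + 6.38/8.76 = 21.15 d.
q = Δh / Σ(b_i/K_i) = 6.92 / 21.15 = 0.3271 m/day.
In each layer the seepage velocity is v_i = q/n_i, so the layer transit time is t_i = b_i·n_i / q:
  layer 1 (clean gravel): t_1 = 11.6 × 0.30 / 0.3271 = 10.64 d
  layer 2 (fractured sandstone): t_2 = 13.6 × 0.13 / 0.3271 = 5.405 d
  layer 3 (weathered basalt): t_3 = 5.54 × 0.11 / 0.3271 = 1.863 d
  layer 4 (medium sand): t_4 = 6.38 × 0.26 / 0.3271 = 5.071 d
Total t = Σ t_i = 22.98 days.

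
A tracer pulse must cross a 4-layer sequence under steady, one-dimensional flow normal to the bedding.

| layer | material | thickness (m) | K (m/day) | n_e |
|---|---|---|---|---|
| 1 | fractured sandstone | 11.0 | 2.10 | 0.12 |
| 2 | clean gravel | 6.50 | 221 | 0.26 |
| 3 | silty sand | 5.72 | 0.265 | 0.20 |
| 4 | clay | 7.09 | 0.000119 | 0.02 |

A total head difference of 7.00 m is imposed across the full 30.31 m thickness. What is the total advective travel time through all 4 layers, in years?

100

With flow normal to the layers, continuity requires the same specific discharge q through every layer.
Σ(b_i/K_i) = 11.0/2.10 + 6.50/221 + 5.72/0.265 + 7.09/0.000119 = 59607 d.
q = Δh / Σ(b_i/K_i) = 7.00 / 59607 = 0.0001174 m/day.
In each layer the seepage velocity is v_i = q/n_i, so the layer transit time is t_i = b_i·n_i / q:
  layer 1 (fractured sandstone): t_1 = 11.0 × 0.12 / 0.0001174 = 11240 d
  layer 2 (clean gravel): t_2 = 6.50 × 0.26 / 0.0001174 = 14391 d
  layer 3 (silty sand): t_3 = 5.72 × 0.20 / 0.0001174 = 9741 d
  layer 4 (clay): t_4 = 7.09 × 0.02 / 0.0001174 = 1207 d
Total t = Σ t_i = 36580 days = 100.1 years.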